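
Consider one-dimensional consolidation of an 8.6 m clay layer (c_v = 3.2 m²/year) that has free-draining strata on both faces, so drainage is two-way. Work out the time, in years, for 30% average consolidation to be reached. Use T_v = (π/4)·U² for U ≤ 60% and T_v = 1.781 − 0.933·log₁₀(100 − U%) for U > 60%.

t ≈ 0.408 years

Drainage path length: H_d = H/2 = 4.3 m (double drainage).
U ≤ 60%: T_v = (π/4)·U² = (π/4)×0.3² = 0.070686.
t = T_v·H_d²/c_v = 0.070686×4.3²/3.2 = 0.4084 years.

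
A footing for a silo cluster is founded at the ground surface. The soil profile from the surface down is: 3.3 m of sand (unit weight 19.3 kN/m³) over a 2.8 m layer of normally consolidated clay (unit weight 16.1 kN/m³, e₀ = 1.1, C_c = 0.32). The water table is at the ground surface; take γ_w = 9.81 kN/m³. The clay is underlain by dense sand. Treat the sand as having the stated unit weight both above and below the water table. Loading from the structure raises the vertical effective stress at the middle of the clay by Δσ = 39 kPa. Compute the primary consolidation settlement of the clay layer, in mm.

Mid-depth of clay below the ground surface: z = 3.3 + 2.8/2 = 4.7 m.
Total vertical stress at mid-clay: σ_v = 19.3×3.3 + 16.1×1.4 = 86.23 kPa.
Pore pressure: u = 9.81×(4.7 − 0) = 46.107 kPa.
Initial effective stress: σ'_0 = σ_v − u = 86.23 − 46.107 = 40.123 kPa.
Final effective stress: σ'_f = σ'_0 + Δσ = 40.123 + 39 = 79.123 kPa.
Normally consolidated clay, so the full stress increment lies on the virgin compression line:
S_c = C_c·H/(1+e₀)·log₁₀(σ'_f/σ'_0) = 0.32×2.8/(1+1.1)×log₁₀(79.123/40.123)
    = 0.42667 × 0.29491 = 0.1258 m

S_c ≈ 126 mm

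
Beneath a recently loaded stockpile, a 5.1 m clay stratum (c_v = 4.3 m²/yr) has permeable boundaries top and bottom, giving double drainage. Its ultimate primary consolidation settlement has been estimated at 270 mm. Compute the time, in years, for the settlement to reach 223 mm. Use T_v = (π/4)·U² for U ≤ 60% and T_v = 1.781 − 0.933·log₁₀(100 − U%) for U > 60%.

t ≈ 0.943 years

Drainage path length: H_d = H/2 = 2.55 m (double drainage).
U = S(t)/S_ult = 223/270 = 0.8259.
U > 60%: T_v = 1.781 − 0.933·log₁₀(100 − 82.593) = 0.6234.
t = T_v·H_d²/c_v = 0.6234×2.55²/4.3 = 0.9427 years.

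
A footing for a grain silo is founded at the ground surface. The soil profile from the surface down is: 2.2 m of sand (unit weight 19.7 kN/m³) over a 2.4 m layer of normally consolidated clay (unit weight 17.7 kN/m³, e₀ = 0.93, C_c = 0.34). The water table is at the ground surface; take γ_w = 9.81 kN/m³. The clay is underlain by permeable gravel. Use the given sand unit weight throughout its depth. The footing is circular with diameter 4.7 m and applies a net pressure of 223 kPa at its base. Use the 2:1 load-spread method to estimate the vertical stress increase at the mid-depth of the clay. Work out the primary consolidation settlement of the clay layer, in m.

S_c ≈ 0.225 m

Mid-depth of clay below the ground surface: z = 2.2 + 2.4/2 = 3.4 m.
Total vertical stress at mid-clay: σ_v = 19.7×2.2 + 17.7×1.2 = 64.58 kPa.
Pore pressure: u = 9.81×(3.4 − 0) = 33.354 kPa.
Initial effective stress: σ'_0 = σ_v − u = 64.58 − 33.354 = 31.226 kPa.
Stress increase at mid-clay by the 2:1 spreading method:
Δσ ≈ qD²/(D+z)² = 223×4.7²/(4.7+3.4)² = 75.081 kPa
Final effective stress: σ'_f = σ'_0 + Δσ = 31.226 + 75.081 = 106.31 kPa.
Normally consolidated clay, so the full stress increment lies on the virgin compression line:
S_c = C_c·H/(1+e₀)·log₁₀(σ'_f/σ'_0) = 0.34×2.4/(1+0.93)×log₁₀(106.31/31.226)
    = 0.4228 × 0.53206 = 0.225 m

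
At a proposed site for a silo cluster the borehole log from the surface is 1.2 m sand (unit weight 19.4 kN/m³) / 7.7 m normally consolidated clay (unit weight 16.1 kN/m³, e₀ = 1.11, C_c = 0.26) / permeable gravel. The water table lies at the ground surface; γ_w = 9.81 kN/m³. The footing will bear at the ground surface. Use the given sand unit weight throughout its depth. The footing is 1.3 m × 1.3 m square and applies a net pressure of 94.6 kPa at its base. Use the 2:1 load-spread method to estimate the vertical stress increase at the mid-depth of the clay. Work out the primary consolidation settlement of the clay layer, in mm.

S_c ≈ 43.4 mm

Mid-depth of clay below the ground surface: z = 1.2 + 7.7/2 = 5.05 m.
Total vertical stress at mid-clay: σ_v = 19.4×1.2 + 16.1×3.85 = 85.265 kPa.
Pore pressure: u = 9.81×(5.05 − 0) = 49.541 kPa.
Initial effective stress: σ'_0 = σ_v − u = 85.265 − 49.541 = 35.724 kPa.
Stress increase at mid-clay by the 2:1 spreading method:
Δσ = qBL/((B+z)(L+z)) = 94.6×1.3×1.3/((1.3+5.05)(1.3+5.05)) = 3.9649 kPa
Final effective stress: σ'_f = σ'_0 + Δσ = 35.724 + 3.9649 = 39.689 kPa.
Normally consolidated clay, so the full stress increment lies on the virgin compression line:
S_c = C_c·H/(1+e₀)·log₁₀(σ'_f/σ'_0) = 0.26×7.7/(1+1.11)×log₁₀(39.689/35.724)
    = 0.94882 × 0.04571 = 0.04337 m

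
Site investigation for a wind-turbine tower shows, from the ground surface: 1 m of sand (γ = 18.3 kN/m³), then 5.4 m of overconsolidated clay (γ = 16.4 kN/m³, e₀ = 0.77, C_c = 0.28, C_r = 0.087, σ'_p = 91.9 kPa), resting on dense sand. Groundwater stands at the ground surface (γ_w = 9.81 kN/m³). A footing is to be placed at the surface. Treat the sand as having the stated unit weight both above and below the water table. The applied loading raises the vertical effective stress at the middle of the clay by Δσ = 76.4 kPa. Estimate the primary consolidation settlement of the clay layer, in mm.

S_c ≈ 185 mm

Mid-depth of clay below the ground surface: z = 1 + 5.4/2 = 3.7 m.
Total vertical stress at mid-clay: σ_v = 18.3×1 + 16.4×2.7 = 62.58 kPa.
Pore pressure: u = 9.81×(3.7 − 0) = 36.297 kPa.
Initial effective stress: σ'_0 = σ_v − u = 62.58 − 36.297 = 26.283 kPa.
Final effective stress: σ'_f = 26.283 + 76.4 = 102.68 kPa.
σ'_f = 102.68 > σ'_p = 91.9 kPa, so the stress path crosses the preconsolidation pressure — recompression up to σ'_p, then virgin compression beyond:
S_c = H/(1+e₀)·[C_r·log₁₀(σ'_p/σ'_0) + C_c·log₁₀(σ'_f/σ'_p)]
    = 5.4/1.77 × [0.087×log₁₀(91.9/26.283) + 0.28×log₁₀(102.68/91.9)]
    = 3.0508 × [0.047297 + 0.013488] = 0.1854 m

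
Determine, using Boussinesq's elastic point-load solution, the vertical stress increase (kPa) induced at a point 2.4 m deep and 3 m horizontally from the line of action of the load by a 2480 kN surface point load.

Δσ_z ≈ 19.6 kPa

Boussinesq vertical stress below a point load on an elastic half-space:
Δσ_z = 3P/(2πz²) · [1 + (r/z)²]^(−5/2)
r/z = 3/2.4 = 1.25; [1+(r/z)²]^(−5/2) = 0.095135.
Δσ_z = 3×2480/(2π×2.4²) × 0.095135 = 205.58 × 0.095135 = 19.56 kPa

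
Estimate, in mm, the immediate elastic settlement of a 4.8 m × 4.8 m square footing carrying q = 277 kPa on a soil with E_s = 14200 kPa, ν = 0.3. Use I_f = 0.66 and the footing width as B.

Immediate (elastic) settlement: S_e = q·B·(1−ν²)/E_s · I_f.
S_e = 277 × 4.8 × (1 − 0.3²) / 14200 × 0.66
    = 277 × 4.8 × 0.91 / 14200 × 0.66
    = 0.05624 m = 56.24 mm

S_e ≈ 56.2 mm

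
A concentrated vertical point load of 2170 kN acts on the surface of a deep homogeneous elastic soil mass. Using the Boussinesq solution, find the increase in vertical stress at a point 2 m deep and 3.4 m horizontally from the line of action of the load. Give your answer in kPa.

Δσ_z ≈ 8.68 kPa

Boussinesq vertical stress below a point load on an elastic half-space:
Δσ_z = 3P/(2πz²) · [1 + (r/z)²]^(−5/2)
r/z = 3.4/2 = 1.7; [1+(r/z)²]^(−5/2) = 0.033506.
Δσ_z = 3×2170/(2π×2²) × 0.033506 = 259.02 × 0.033506 = 8.679 kPa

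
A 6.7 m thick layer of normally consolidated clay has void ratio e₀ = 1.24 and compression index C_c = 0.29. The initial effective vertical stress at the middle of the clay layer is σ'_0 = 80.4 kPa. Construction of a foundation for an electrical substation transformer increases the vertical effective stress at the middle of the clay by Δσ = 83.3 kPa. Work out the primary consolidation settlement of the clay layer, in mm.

Final effective stress: σ'_f = σ'_0 + Δσ = 80.4 + 83.3 = 163.7 kPa.
Normally consolidated clay, so the full stress increment lies on the virgin compression line:
S_c = C_c·H/(1+e₀)·log₁₀(σ'_f/σ'_0) = 0.29×6.7/(1+1.24)×log₁₀(163.7/80.4)
    = 0.86741 × 0.30879 = 0.2678 m

S_c ≈ 268 mm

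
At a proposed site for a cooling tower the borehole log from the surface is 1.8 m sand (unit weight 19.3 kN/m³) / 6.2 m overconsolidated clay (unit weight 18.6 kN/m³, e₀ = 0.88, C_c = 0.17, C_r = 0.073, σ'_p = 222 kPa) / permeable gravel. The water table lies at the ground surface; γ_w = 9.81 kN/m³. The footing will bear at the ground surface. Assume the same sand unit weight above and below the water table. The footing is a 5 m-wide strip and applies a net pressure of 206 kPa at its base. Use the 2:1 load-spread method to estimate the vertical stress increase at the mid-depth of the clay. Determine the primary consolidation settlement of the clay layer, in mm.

Mid-depth of clay below the ground surface: z = 1.8 + 6.2/2 = 4.9 m.
Total vertical stress at mid-clay: σ_v = 19.3×1.8 + 18.6×3.1 = 92.4 kPa.
Pore pressure: u = 9.81×(4.9 − 0) = 48.069 kPa.
Initial effective stress: σ'_0 = σ_v − u = 92.4 − 48.069 = 44.331 kPa.
Stress increase at mid-clay by the 2:1 spreading method:
Δσ = qB/(B+z) = 206×5/(5+4.9) = 104.04 kPa
Final effective stress: σ'_f = 44.331 + 104.04 = 148.37 kPa.
σ'_f = 148.37 ≤ σ'_p = 222 kPa, so the clay remains overconsolidated and only the recompression index applies:
S_c = C_r·H/(1+e₀)·log₁₀(σ'_f/σ'_0) = 0.073×6.2/1.88×log₁₀(148.37/44.331)
    = 0.24075 × 0.52464 = 0.1263 m

S_c ≈ 126 mm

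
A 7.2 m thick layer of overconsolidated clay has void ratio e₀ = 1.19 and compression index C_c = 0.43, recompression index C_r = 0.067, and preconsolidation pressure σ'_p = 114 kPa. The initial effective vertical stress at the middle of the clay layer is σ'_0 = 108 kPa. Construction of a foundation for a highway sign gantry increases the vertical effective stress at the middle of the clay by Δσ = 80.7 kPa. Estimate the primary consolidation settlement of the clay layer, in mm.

Final effective stress: σ'_f = 108 + 80.7 = 188.7 kPa.
σ'_f = 188.7 > σ'_p = 114 kPa, so the stress path crosses the preconsolidation pressure — recompression up to σ'_p, then virgin compression beyond:
S_c = H/(1+e₀)·[C_r·log₁₀(σ'_p/σ'_0) + C_c·log₁₀(σ'_f/σ'_p)]
    = 7.2/2.19 × [0.067×log₁₀(114/108) + 0.43×log₁₀(188.7/114)]
    = 3.2877 × [0.0015732 + 0.094113] = 0.3146 m

S_c ≈ 315 mm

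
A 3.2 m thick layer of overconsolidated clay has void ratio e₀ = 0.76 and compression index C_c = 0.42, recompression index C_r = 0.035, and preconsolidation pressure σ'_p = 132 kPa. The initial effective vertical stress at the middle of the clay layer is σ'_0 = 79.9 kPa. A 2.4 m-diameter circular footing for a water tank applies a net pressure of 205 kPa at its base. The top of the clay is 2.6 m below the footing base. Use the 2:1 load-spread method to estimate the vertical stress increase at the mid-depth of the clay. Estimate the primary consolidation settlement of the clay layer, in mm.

Mid-depth of clay below the footing base: z = 2.6 + 3.2/2 = 4.2 m.
Stress increase at mid-clay by the 2:1 spreading method:
Δσ ≈ qD²/(D+z)² = 205×2.4²/(2.4+4.2)² = 27.107 kPa
Final effective stress: σ'_f = 79.9 + 27.107 = 107.01 kPa.
σ'_f = 107.01 ≤ σ'_p = 132 kPa, so the clay remains overconsolidated and only the recompression index applies:
S_c = C_r·H/(1+e₀)·log₁₀(σ'_f/σ'_0) = 0.035×3.2/1.76×log₁₀(107.01/79.9)
    = 0.063637 × 0.12688 = 0.008074 m

S_c ≈ 8.07 mm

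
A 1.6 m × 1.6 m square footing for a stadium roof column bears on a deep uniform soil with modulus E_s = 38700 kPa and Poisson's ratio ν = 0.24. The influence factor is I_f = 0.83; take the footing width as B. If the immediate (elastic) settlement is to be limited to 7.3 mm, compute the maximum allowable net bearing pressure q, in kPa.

S_e = q·B·(1−ν²)/E_s · I_f  ⇒  q = S_e·E_s / (B·(1−ν²)·I_f).
q = 0.0073 × 38700 / (1.6 × 0.9424 × 0.83) = 225.7 kPa

q ≈ 226 kPa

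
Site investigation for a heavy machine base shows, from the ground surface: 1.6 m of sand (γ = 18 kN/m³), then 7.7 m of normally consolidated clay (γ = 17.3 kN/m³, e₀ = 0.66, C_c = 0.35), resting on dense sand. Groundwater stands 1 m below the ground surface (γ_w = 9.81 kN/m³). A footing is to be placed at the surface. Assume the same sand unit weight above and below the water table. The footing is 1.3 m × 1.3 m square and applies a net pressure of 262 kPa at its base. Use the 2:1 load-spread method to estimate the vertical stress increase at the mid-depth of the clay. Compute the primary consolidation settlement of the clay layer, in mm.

S_c ≈ 121 mm

Mid-depth of clay below the ground surface: z = 1.6 + 7.7/2 = 5.45 m.
Total vertical stress at mid-clay: σ_v = 18×1.6 + 17.3×3.85 = 95.405 kPa.
Pore pressure: u = 9.81×(5.45 − 1) = 43.655 kPa.
Initial effective stress: σ'_0 = σ_v − u = 95.405 − 43.655 = 51.75 kPa.
Stress increase at mid-clay by the 2:1 spreading method:
Δσ = qBL/((B+z)(L+z)) = 262×1.3×1.3/((1.3+5.45)(1.3+5.45)) = 9.7181 kPa
Final effective stress: σ'_f = σ'_0 + Δσ = 51.75 + 9.7181 = 61.468 kPa.
Normally consolidated clay, so the full stress increment lies on the virgin compression line:
S_c = C_c·H/(1+e₀)·log₁₀(σ'_f/σ'_0) = 0.35×7.7/(1+0.66)×log₁₀(61.468/51.75)
    = 1.6235 × 0.074739 = 0.1213 m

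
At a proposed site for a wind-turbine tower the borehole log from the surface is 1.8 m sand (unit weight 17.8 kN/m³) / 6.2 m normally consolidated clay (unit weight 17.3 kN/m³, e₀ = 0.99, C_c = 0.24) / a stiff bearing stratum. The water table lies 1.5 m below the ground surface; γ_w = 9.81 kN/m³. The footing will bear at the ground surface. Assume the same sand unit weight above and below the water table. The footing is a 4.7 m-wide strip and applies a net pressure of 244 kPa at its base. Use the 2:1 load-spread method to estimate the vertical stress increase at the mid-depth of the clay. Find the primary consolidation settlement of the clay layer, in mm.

Mid-depth of clay below the ground surface: z = 1.8 + 6.2/2 = 4.9 m.
Total vertical stress at mid-clay: σ_v = 17.8×1.8 + 17.3×3.1 = 85.67 kPa.
Pore pressure: u = 9.81×(4.9 − 1.5) = 33.354 kPa.
Initial effective stress: σ'_0 = σ_v − u = 85.67 − 33.354 = 52.316 kPa.
Stress increase at mid-clay by the 2:1 spreading method:
Δσ = qB/(B+z) = 244×4.7/(4.7+4.9) = 119.46 kPa
Final effective stress: σ'_f = σ'_0 + Δσ = 52.316 + 119.46 = 171.78 kPa.
Normally consolidated clay, so the full stress increment lies on the virgin compression line:
S_c = C_c·H/(1+e₀)·log₁₀(σ'_f/σ'_0) = 0.24×6.2/(1+0.99)×log₁₀(171.78/52.316)
    = 0.74774 × 0.51634 = 0.3861 m

S_c ≈ 386 mm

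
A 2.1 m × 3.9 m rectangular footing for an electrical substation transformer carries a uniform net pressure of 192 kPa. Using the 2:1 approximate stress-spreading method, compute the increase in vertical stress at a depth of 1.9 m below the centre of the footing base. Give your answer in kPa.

Δσ_z ≈ 67.8 kPa

By the 2:1 method the load spreads at 1 horizontal : 2 vertical, so at depth z the loaded area has grown by z in each plan dimension:
Δσ = qBL/((B+z)(L+z)) = 192×2.1×3.9/((2.1+1.9)(3.9+1.9)) = 67.779 kPa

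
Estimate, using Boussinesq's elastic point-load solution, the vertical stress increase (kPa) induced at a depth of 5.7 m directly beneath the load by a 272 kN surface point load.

Δσ_z ≈ 4 kPa

Boussinesq vertical stress below a point load on an elastic half-space:
Δσ_z = 3P/(2πz²) · [1 + (r/z)²]^(−5/2)
r/z = 0/5.7 = 0; [1+(r/z)²]^(−5/2) = 1.
Δσ_z = 3×272/(2π×5.7²) × 1 = 3.9972 × 1 = 3.997 kPa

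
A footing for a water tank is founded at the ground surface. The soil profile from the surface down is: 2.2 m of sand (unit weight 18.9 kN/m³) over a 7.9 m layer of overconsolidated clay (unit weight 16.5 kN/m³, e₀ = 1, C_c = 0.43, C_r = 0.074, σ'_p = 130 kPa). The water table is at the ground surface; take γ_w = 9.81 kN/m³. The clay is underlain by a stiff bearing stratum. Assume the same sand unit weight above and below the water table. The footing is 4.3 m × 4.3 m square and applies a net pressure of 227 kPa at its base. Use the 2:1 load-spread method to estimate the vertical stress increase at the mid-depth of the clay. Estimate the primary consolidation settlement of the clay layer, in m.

Mid-depth of clay below the ground surface: z = 2.2 + 7.9/2 = 6.15 m.
Total vertical stress at mid-clay: σ_v = 18.9×2.2 + 16.5×3.95 = 106.75 kPa.
Pore pressure: u = 9.81×(6.15 − 0) = 60.332 kPa.
Initial effective stress: σ'_0 = σ_v − u = 106.75 − 60.332 = 46.418 kPa.
Stress increase at mid-clay by the 2:1 spreading method:
Δσ = qBL/((B+z)(L+z)) = 227×4.3×4.3/((4.3+6.15)(4.3+6.15)) = 38.435 kPa
Final effective stress: σ'_f = 46.418 + 38.435 = 84.853 kPa.
σ'_f = 84.853 ≤ σ'_p = 130 kPa, so the clay remains overconsolidated and only the recompression index applies:
S_c = C_r·H/(1+e₀)·log₁₀(σ'_f/σ'_0) = 0.074×7.9/2×log₁₀(84.853/46.418)
    = 0.2923 × 0.26198 = 0.07658 m

S_c ≈ 0.0766 m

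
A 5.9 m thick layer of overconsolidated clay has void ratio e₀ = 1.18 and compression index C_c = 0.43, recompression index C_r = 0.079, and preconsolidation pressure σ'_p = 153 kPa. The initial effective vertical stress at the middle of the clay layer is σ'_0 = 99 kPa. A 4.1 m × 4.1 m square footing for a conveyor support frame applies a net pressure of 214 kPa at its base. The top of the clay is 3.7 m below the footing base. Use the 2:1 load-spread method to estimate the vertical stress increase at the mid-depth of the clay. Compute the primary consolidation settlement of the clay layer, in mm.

S_c ≈ 25.4 mm

Mid-depth of clay below the footing base: z = 3.7 + 5.9/2 = 6.65 m.
Stress increase at mid-clay by the 2:1 spreading method:
Δσ = qBL/((B+z)(L+z)) = 214×4.1×4.1/((4.1+6.65)(4.1+6.65)) = 31.129 kPa
Final effective stress: σ'_f = 99 + 31.129 = 130.13 kPa.
σ'_f = 130.13 ≤ σ'_p = 153 kPa, so the clay remains overconsolidated and only the recompression index applies:
S_c = C_r·H/(1+e₀)·log₁₀(σ'_f/σ'_0) = 0.079×5.9/2.18×log₁₀(130.13/99)
    = 0.21381 × 0.11874 = 0.02539 m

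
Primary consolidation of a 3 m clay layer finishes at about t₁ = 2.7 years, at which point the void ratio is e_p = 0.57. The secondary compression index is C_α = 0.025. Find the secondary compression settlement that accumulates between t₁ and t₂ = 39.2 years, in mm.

S_s ≈ 55.5 mm

Secondary compression: S_s = C_α·H/(1+e_p)·log₁₀(t₂/t₁)
S_s = 0.025×3/(1+0.57)×log₁₀(39.2/2.7)
    = 0.04777 × 1.162 = 0.05551 m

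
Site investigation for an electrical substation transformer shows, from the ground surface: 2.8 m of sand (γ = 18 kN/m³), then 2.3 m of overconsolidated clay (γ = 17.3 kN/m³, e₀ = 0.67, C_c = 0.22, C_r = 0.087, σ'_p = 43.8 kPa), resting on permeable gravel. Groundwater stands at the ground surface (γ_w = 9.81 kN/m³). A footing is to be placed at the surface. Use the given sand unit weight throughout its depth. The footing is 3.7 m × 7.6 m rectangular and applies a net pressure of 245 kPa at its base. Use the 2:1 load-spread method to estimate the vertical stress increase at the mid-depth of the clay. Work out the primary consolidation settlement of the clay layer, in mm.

Mid-depth of clay below the ground surface: z = 2.8 + 2.3/2 = 3.95 m.
Total vertical stress at mid-clay: σ_v = 18×2.8 + 17.3×1.15 = 70.295 kPa.
Pore pressure: u = 9.81×(3.95 − 0) = 38.75 kPa.
Initial effective stress: σ'_0 = σ_v − u = 70.295 − 38.75 = 31.545 kPa.
Stress increase at mid-clay by the 2:1 spreading method:
Δσ = qBL/((B+z)(L+z)) = 245×3.7×7.6/((3.7+3.95)(7.6+3.95)) = 77.972 kPa
Final effective stress: σ'_f = 31.545 + 77.972 = 109.52 kPa.
σ'_f = 109.52 > σ'_p = 43.8 kPa, so the stress path crosses the preconsolidation pressure — recompression up to σ'_p, then virgin compression beyond:
S_c = H/(1+e₀)·[C_r·log₁₀(σ'_p/σ'_0) + C_c·log₁₀(σ'_f/σ'_p)]
    = 2.3/1.67 × [0.087×log₁₀(43.8/31.545) + 0.22×log₁₀(109.52/43.8)]
    = 1.3772 × [0.012401 + 0.087564] = 0.1377 m

S_c ≈ 138 mm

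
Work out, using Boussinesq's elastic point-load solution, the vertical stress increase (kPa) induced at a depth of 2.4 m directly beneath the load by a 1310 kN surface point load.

Boussinesq vertical stress below a point load on an elastic half-space:
Δσ_z = 3P/(2πz²) · [1 + (r/z)²]^(−5/2)
r/z = 0/2.4 = 0; [1+(r/z)²]^(−5/2) = 1.
Δσ_z = 3×1310/(2π×2.4²) × 1 = 108.59 × 1 = 108.6 kPa

Δσ_z ≈ 109 kPa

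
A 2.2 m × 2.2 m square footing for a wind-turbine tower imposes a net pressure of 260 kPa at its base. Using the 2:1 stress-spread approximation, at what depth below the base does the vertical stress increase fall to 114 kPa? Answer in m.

z ≈ 1.12 m

2:1 spreading — at depth z the loaded area has grown by z in each plan dimension:
qB²/(B+z)² = Δσ_z ⇒ z = B(√(q/Δσ_z) − 1) = 2.2×(√(260/114) − 1) = 1.122 m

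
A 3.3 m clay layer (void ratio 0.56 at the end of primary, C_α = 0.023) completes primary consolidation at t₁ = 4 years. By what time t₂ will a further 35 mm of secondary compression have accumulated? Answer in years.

t₂ ≈ 21 years

S_s = C_α·H/(1+e_p)·log₁₀(t₂/t₁) ⇒ log₁₀(t₂/t₁) = S_s·(1+e_p)/(C_α·H).
log₁₀(t₂/t₁) = 0.035 × (1+0.56) / (0.023×3.3) = 0.7194
t₂ = t₁ × 10^0.7194 = 4 × 5.24 = 20.96 years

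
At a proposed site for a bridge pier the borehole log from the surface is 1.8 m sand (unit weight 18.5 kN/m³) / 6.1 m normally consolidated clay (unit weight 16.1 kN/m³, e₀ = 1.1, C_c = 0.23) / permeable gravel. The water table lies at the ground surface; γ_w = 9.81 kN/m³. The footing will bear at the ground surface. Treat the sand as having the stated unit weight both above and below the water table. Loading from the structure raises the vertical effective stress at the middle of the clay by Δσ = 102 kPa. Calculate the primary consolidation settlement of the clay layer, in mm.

S_c ≈ 397 mm

Mid-depth of clay below the ground surface: z = 1.8 + 6.1/2 = 4.85 m.
Total vertical stress at mid-clay: σ_v = 18.5×1.8 + 16.1×3.05 = 82.405 kPa.
Pore pressure: u = 9.81×(4.85 − 0) = 47.578 kPa.
Initial effective stress: σ'_0 = σ_v − u = 82.405 − 47.578 = 34.827 kPa.
Final effective stress: σ'_f = σ'_0 + Δσ = 34.827 + 102 = 136.83 kPa.
Normally consolidated clay, so the full stress increment lies on the virgin compression line:
S_c = C_c·H/(1+e₀)·log₁₀(σ'_f/σ'_0) = 0.23×6.1/(1+1.1)×log₁₀(136.83/34.827)
    = 0.6681 × 0.59427 = 0.397 m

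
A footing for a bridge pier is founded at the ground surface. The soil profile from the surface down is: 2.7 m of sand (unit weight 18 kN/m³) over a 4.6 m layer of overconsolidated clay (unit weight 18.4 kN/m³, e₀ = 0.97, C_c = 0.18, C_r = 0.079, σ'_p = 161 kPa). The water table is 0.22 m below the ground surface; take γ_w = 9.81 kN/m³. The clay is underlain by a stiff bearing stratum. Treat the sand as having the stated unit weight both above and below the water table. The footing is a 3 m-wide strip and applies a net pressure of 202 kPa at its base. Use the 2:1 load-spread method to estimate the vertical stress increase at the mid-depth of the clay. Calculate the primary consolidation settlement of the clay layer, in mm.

Mid-depth of clay below the ground surface: z = 2.7 + 4.6/2 = 5 m.
Total vertical stress at mid-clay: σ_v = 18×2.7 + 18.4×2.3 = 90.92 kPa.
Pore pressure: u = 9.81×(5 − 0.22) = 46.892 kPa.
Initial effective stress: σ'_0 = σ_v − u = 90.92 − 46.892 = 44.028 kPa.
Stress increase at mid-clay by the 2:1 spreading method:
Δσ = qB/(B+z) = 202×3/(3+5) = 75.75 kPa
Final effective stress: σ'_f = 44.028 + 75.75 = 119.78 kPa.
σ'_f = 119.78 ≤ σ'_p = 161 kPa, so the clay remains overconsolidated and only the recompression index applies:
S_c = C_r·H/(1+e₀)·log₁₀(σ'_f/σ'_0) = 0.079×4.6/1.97×log₁₀(119.78/44.028)
    = 0.18446 × 0.43466 = 0.08018 m

S_c ≈ 80.2 mm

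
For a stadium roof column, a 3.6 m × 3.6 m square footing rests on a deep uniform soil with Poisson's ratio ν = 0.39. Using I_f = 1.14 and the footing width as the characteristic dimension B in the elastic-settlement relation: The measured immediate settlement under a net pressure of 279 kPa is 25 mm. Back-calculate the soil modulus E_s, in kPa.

E_s ≈ 38800 kPa

S_e = q·B·(1−ν²)/E_s · I_f  ⇒  E_s = q·B·(1−ν²)·I_f / S_e.
E_s = 279 × 3.6 × 0.8479 × 1.14 / 0.025 = 38830 kPa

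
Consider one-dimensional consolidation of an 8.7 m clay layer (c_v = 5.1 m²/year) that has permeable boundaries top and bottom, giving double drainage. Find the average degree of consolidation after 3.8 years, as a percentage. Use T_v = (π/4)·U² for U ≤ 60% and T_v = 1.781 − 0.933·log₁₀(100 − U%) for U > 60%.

Drainage path length: H_d = H/2 = 4.35 m (double drainage).
T_v = c_v·t/H_d² = 5.1×3.8/4.35² = 1.0242.
T_v = 1.0242 corresponds to the U > 60% branch:
U = 1 − 10^((1.781 − T_v)/0.933)/100 = 0.9353

U ≈ 93.5 %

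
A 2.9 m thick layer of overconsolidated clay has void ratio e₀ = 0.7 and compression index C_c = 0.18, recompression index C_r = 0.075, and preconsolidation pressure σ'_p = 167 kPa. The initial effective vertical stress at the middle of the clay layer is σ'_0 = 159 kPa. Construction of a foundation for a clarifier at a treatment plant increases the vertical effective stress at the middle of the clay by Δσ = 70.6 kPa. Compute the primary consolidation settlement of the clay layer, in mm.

Final effective stress: σ'_f = 159 + 70.6 = 229.6 kPa.
σ'_f = 229.6 > σ'_p = 167 kPa, so the stress path crosses the preconsolidation pressure — recompression up to σ'_p, then virgin compression beyond:
S_c = H/(1+e₀)·[C_r·log₁₀(σ'_p/σ'_0) + C_c·log₁₀(σ'_f/σ'_p)]
    = 2.9/1.7 × [0.075×log₁₀(167/159) + 0.18×log₁₀(229.6/167)]
    = 1.7059 × [0.001599 + 0.024886] = 0.04518 m

S_c ≈ 45.2 mm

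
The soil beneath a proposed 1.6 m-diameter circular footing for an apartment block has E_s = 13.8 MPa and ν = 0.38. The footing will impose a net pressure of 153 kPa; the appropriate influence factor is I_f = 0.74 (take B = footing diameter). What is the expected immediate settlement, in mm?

S_e ≈ 11.2 mm

Immediate (elastic) settlement: S_e = q·B·(1−ν²)/E_s · I_f.
E_s = 13.8 MPa = 13800 kPa.
S_e = 153 × 1.6 × (1 − 0.38²) / 13800 × 0.74
    = 153 × 1.6 × 0.8556 / 13800 × 0.74
    = 0.01123 m = 11.23 mm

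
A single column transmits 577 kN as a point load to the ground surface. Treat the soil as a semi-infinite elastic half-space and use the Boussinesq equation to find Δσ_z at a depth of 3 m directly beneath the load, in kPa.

Δσ_z ≈ 30.6 kPa

Boussinesq vertical stress below a point load on an elastic half-space:
Δσ_z = 3P/(2πz²) · [1 + (r/z)²]^(−5/2)
r/z = 0/3 = 0; [1+(r/z)²]^(−5/2) = 1.
Δσ_z = 3×577/(2π×3²) × 1 = 30.611 × 1 = 30.61 kPa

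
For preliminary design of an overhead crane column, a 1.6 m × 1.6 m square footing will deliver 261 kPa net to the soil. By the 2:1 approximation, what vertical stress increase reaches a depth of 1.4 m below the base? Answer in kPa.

Δσ_z ≈ 74.2 kPa

By the 2:1 method the load spreads at 1 horizontal : 2 vertical, so at depth z the loaded area has grown by z in each plan dimension:
Δσ = qBL/((B+z)(L+z)) = 261×1.6×1.6/((1.6+1.4)(1.6+1.4)) = 74.24 kPa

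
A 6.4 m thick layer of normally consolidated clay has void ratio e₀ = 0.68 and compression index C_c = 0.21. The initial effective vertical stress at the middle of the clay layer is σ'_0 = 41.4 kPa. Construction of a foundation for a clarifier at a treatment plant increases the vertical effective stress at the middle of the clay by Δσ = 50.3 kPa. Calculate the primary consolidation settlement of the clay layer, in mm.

S_c ≈ 276 mm

Final effective stress: σ'_f = σ'_0 + Δσ = 41.4 + 50.3 = 91.7 kPa.
Normally consolidated clay, so the full stress increment lies on the virgin compression line:
S_c = C_c·H/(1+e₀)·log₁₀(σ'_f/σ'_0) = 0.21×6.4/(1+0.68)×log₁₀(91.7/41.4)
    = 0.8 × 0.34537 = 0.2763 m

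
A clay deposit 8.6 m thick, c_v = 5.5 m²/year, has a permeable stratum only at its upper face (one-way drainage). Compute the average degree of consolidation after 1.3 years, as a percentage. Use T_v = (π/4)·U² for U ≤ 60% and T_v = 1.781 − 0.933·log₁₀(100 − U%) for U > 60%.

Drainage path length: H_d = H = 8.6 m (single drainage).
T_v = c_v·t/H_d² = 5.5×1.3/8.6² = 0.096674.
T_v = 0.096674 corresponds to the U ≤ 60% branch:
U = √(4T_v/π) = 0.3508

U ≈ 35.1 %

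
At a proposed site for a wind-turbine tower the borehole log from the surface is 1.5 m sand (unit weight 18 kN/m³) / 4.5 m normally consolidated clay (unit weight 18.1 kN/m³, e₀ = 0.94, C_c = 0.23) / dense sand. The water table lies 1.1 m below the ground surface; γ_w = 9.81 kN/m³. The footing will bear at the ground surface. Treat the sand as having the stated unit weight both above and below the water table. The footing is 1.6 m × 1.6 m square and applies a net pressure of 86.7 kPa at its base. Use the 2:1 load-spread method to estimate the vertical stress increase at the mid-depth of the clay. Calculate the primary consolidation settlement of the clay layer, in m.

Mid-depth of clay below the ground surface: z = 1.5 + 4.5/2 = 3.75 m.
Total vertical stress at mid-clay: σ_v = 18×1.5 + 18.1×2.25 = 67.725 kPa.
Pore pressure: u = 9.81×(3.75 − 1.1) = 25.997 kPa.
Initial effective stress: σ'_0 = σ_v − u = 67.725 − 25.997 = 41.728 kPa.
Stress increase at mid-clay by the 2:1 spreading method:
Δσ = qBL/((B+z)(L+z)) = 86.7×1.6×1.6/((1.6+3.75)(1.6+3.75)) = 7.7545 kPa
Final effective stress: σ'_f = σ'_0 + Δσ = 41.728 + 7.7545 = 49.483 kPa.
Normally consolidated clay, so the full stress increment lies on the virgin compression line:
S_c = C_c·H/(1+e₀)·log₁₀(σ'_f/σ'_0) = 0.23×4.5/(1+0.94)×log₁₀(49.483/41.728)
    = 0.53351 × 0.074028 = 0.03949 m

S_c ≈ 0.0395 m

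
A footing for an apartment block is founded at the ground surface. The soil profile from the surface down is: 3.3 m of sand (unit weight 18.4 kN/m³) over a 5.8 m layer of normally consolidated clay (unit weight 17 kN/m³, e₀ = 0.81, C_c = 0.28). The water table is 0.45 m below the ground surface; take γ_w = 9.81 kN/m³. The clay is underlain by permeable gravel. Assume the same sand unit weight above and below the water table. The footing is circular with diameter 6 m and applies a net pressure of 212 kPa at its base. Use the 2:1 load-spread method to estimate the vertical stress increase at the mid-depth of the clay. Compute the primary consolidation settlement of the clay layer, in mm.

S_c ≈ 262 mm

Mid-depth of clay below the ground surface: z = 3.3 + 5.8/2 = 6.2 m.
Total vertical stress at mid-clay: σ_v = 18.4×3.3 + 17×2.9 = 110.02 kPa.
Pore pressure: u = 9.81×(6.2 − 0.45) = 56.408 kPa.
Initial effective stress: σ'_0 = σ_v − u = 110.02 − 56.408 = 53.612 kPa.
Stress increase at mid-clay by the 2:1 spreading method:
Δσ ≈ qD²/(D+z)² = 212×6²/(6+6.2)² = 51.277 kPa
Final effective stress: σ'_f = σ'_0 + Δσ = 53.612 + 51.277 = 104.89 kPa.
Normally consolidated clay, so the full stress increment lies on the virgin compression line:
S_c = C_c·H/(1+e₀)·log₁₀(σ'_f/σ'_0) = 0.28×5.8/(1+0.81)×log₁₀(104.89/53.612)
    = 0.89724 × 0.29147 = 0.2615 m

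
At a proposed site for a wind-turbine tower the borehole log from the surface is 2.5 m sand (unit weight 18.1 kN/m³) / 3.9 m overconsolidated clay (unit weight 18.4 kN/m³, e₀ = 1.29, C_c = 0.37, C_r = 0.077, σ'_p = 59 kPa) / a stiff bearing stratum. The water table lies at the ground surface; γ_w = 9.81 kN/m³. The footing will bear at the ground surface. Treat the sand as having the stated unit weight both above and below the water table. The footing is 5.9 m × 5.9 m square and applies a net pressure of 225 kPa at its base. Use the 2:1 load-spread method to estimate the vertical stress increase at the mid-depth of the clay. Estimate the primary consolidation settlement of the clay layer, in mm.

S_c ≈ 198 mm

Mid-depth of clay below the ground surface: z = 2.5 + 3.9/2 = 4.45 m.
Total vertical stress at mid-clay: σ_v = 18.1×2.5 + 18.4×1.95 = 81.13 kPa.
Pore pressure: u = 9.81×(4.45 − 0) = 43.655 kPa.
Initial effective stress: σ'_0 = σ_v − u = 81.13 − 43.655 = 37.475 kPa.
Stress increase at mid-clay by the 2:1 spreading method:
Δσ = qBL/((B+z)(L+z)) = 225×5.9×5.9/((5.9+4.45)(5.9+4.45)) = 73.115 kPa
Final effective stress: σ'_f = 37.475 + 73.115 = 110.59 kPa.
σ'_f = 110.59 > σ'_p = 59 kPa, so the stress path crosses the preconsolidation pressure — recompression up to σ'_p, then virgin compression beyond:
S_c = H/(1+e₀)·[C_r·log₁₀(σ'_p/σ'_0) + C_c·log₁₀(σ'_f/σ'_p)]
    = 3.9/2.29 × [0.077×log₁₀(59/37.475) + 0.37×log₁₀(110.59/59)]
    = 1.7031 × [0.015177 + 0.10096] = 0.1978 m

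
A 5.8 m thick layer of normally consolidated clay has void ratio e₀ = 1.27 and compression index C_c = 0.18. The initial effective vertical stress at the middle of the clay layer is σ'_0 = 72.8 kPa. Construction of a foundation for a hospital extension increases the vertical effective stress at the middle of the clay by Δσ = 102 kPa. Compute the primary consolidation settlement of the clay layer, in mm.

Final effective stress: σ'_f = σ'_0 + Δσ = 72.8 + 102 = 174.8 kPa.
Normally consolidated clay, so the full stress increment lies on the virgin compression line:
S_c = C_c·H/(1+e₀)·log₁₀(σ'_f/σ'_0) = 0.18×5.8/(1+1.27)×log₁₀(174.8/72.8)
    = 0.45991 × 0.38041 = 0.175 m

S_c ≈ 175 mm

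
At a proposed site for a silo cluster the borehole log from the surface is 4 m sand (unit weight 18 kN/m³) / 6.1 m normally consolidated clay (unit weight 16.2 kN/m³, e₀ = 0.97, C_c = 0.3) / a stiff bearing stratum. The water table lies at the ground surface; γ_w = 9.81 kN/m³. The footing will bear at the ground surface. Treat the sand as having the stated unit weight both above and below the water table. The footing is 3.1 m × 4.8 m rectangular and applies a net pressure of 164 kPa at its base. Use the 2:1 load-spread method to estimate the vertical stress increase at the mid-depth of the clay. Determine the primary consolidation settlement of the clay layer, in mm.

S_c ≈ 132 mm

Mid-depth of clay below the ground surface: z = 4 + 6.1/2 = 7.05 m.
Total vertical stress at mid-clay: σ_v = 18×4 + 16.2×3.05 = 121.41 kPa.
Pore pressure: u = 9.81×(7.05 − 0) = 69.16 kPa.
Initial effective stress: σ'_0 = σ_v − u = 121.41 − 69.16 = 52.25 kPa.
Stress increase at mid-clay by the 2:1 spreading method:
Δσ = qBL/((B+z)(L+z)) = 164×3.1×4.8/((3.1+7.05)(4.8+7.05)) = 20.289 kPa
Final effective stress: σ'_f = σ'_0 + Δσ = 52.25 + 20.289 = 72.539 kPa.
Normally consolidated clay, so the full stress increment lies on the virgin compression line:
S_c = C_c·H/(1+e₀)·log₁₀(σ'_f/σ'_0) = 0.3×6.1/(1+0.97)×log₁₀(72.539/52.25)
    = 0.92893 × 0.14249 = 0.1324 m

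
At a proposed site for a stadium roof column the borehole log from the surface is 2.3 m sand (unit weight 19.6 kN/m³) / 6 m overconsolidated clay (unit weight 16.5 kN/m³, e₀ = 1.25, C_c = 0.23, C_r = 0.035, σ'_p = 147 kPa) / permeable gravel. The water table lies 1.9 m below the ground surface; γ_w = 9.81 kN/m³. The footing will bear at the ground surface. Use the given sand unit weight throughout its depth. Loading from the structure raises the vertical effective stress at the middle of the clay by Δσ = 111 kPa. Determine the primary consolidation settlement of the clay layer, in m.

Mid-depth of clay below the ground surface: z = 2.3 + 6/2 = 5.3 m.
Total vertical stress at mid-clay: σ_v = 19.6×2.3 + 16.5×3 = 94.58 kPa.
Pore pressure: u = 9.81×(5.3 − 1.9) = 33.354 kPa.
Initial effective stress: σ'_0 = σ_v − u = 94.58 − 33.354 = 61.226 kPa.
Final effective stress: σ'_f = 61.226 + 111 = 172.23 kPa.
σ'_f = 172.23 > σ'_p = 147 kPa, so the stress path crosses the preconsolidation pressure — recompression up to σ'_p, then virgin compression beyond:
S_c = H/(1+e₀)·[C_r·log₁₀(σ'_p/σ'_0) + C_c·log₁₀(σ'_f/σ'_p)]
    = 6/2.25 × [0.035×log₁₀(147/61.226) + 0.23×log₁₀(172.23/147)]
    = 2.6667 × [0.013313 + 0.015822] = 0.07769 m

S_c ≈ 0.0777 m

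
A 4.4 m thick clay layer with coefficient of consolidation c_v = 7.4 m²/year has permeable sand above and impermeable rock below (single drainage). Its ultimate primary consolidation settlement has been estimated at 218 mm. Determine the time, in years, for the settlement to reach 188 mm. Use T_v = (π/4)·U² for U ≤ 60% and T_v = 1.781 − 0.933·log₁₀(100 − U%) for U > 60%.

Drainage path length: H_d = H = 4.4 m (single drainage).
U = S(t)/S_ult = 188/218 = 0.8624.
U > 60%: T_v = 1.781 − 0.933·log₁₀(100 − 86.239) = 0.71863.
t = T_v·H_d²/c_v = 0.71863×4.4²/7.4 = 1.88 years.

t ≈ 1.88 years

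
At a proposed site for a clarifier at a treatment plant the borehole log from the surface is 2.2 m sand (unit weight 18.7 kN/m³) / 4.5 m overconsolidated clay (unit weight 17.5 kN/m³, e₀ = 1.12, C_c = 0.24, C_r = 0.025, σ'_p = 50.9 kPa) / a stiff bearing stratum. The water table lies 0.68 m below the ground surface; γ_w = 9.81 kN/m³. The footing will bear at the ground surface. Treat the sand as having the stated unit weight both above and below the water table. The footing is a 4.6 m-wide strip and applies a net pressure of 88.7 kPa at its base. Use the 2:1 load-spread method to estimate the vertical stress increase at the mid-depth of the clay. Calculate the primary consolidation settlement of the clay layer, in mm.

S_c ≈ 126 mm

Mid-depth of clay below the ground surface: z = 2.2 + 4.5/2 = 4.45 m.
Total vertical stress at mid-clay: σ_v = 18.7×2.2 + 17.5×2.25 = 80.515 kPa.
Pore pressure: u = 9.81×(4.45 − 0.68) = 36.984 kPa.
Initial effective stress: σ'_0 = σ_v − u = 80.515 − 36.984 = 43.531 kPa.
Stress increase at mid-clay by the 2:1 spreading method:
Δσ = qB/(B+z) = 88.7×4.6/(4.6+4.45) = 45.085 kPa
Final effective stress: σ'_f = 43.531 + 45.085 = 88.616 kPa.
σ'_f = 88.616 > σ'_p = 50.9 kPa, so the stress path crosses the preconsolidation pressure — recompression up to σ'_p, then virgin compression beyond:
S_c = H/(1+e₀)·[C_r·log₁₀(σ'_p/σ'_0) + C_c·log₁₀(σ'_f/σ'_p)]
    = 4.5/2.12 × [0.025×log₁₀(50.9/43.531) + 0.24×log₁₀(88.616/50.9)]
    = 2.1226 × [0.001698 + 0.057791] = 0.1263 m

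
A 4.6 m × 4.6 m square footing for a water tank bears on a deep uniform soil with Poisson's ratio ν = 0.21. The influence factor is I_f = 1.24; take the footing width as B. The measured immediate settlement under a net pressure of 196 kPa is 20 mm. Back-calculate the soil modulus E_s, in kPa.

E_s ≈ 53400 kPa

S_e = q·B·(1−ν²)/E_s · I_f  ⇒  E_s = q·B·(1−ν²)·I_f / S_e.
E_s = 196 × 4.6 × 0.9559 × 1.24 / 0.02 = 53430 kPa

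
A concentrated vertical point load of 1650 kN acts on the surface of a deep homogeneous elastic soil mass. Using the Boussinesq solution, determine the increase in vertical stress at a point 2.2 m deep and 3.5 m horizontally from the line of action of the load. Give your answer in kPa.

Δσ_z ≈ 6.95 kPa

Boussinesq vertical stress below a point load on an elastic half-space:
Δσ_z = 3P/(2πz²) · [1 + (r/z)²]^(−5/2)
r/z = 3.5/2.2 = 1.5909; [1+(r/z)²]^(−5/2) = 0.042683.
Δσ_z = 3×1650/(2π×2.2²) × 0.042683 = 162.77 × 0.042683 = 6.948 kPa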